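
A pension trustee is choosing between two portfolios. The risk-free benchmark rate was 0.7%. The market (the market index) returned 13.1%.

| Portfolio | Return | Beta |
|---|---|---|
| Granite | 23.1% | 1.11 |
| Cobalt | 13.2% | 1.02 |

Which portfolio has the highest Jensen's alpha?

Granite: α = 23.1% − [0.7% + 1.11 × (13.1% − 0.7%)] = 8.636
Cobalt: α = 13.2% − [0.7% + 1.02 × (13.1% − 0.7%)] = -0.148
Highest: Granite (8.636).

Granite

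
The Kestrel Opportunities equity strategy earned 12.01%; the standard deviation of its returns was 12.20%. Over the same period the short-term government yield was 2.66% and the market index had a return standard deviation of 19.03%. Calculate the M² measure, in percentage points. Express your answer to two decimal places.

Sharpe = (Rp − Rf) / σp = (12.01% − 2.66%) / 12.20% = 0.7664
M² = Rf + Sharpe × σm = 2.66% + 0.7664 × 19.03% = 17.2446%

17.24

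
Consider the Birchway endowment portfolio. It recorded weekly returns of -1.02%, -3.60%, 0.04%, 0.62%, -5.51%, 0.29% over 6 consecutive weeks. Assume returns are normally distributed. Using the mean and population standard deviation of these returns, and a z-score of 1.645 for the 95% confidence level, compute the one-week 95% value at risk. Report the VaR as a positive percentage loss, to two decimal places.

μ = (-1.02 − 3.6 + 0.04 + 0.62 − 5.51 + 0.29) / 6 = -9.180 / 6 = -1.5300%
Population std dev = √[30.7852 / 6] = 2.2651%
VaR = −(μ − z·σ) = −(-1.5300 − 1.645 × 2.2651) = −(-5.2561) = 5.2561%

5.26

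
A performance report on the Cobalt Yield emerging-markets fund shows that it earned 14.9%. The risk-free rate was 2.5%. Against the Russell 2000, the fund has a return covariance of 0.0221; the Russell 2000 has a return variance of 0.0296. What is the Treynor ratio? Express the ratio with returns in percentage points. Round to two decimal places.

β = Cov / Var = 0.0221 / 0.0296 = 0.7466
Treynor = (Rp − Rf) / β = (14.9% − 2.5%) / 0.7466 = 12.40 / 0.7466 = 16.6086

16.61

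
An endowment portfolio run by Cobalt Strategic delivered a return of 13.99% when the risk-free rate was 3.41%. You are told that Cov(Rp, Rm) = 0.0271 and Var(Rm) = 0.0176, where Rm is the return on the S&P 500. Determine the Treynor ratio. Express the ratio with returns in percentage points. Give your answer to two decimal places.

β = Cov / Var = 0.0271 / 0.0176 = 1.5398
Treynor = (Rp − Rf) / β = (13.99% − 3.41%) / 1.5398 = 10.58 / 1.5398 = 6.8710

6.87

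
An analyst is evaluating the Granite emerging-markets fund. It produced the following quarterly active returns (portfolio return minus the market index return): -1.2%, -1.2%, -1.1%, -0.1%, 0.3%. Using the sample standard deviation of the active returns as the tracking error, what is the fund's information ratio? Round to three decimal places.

r̄ = (-1.2 − 1.2 − 1.1 − 0.1 + 0.3) / 5 = -3.30 / 5 = -0.6600%
Σ(r − r̄)² = (-1.2 − (-0.6600))² + (-1.2 − (-0.6600))² + (-1.1 − (-0.6600))² + … = 2.0120
σ = √[2.0120 / 4] = 0.7092%
IR = r̄ / tracking error = -0.6600 / 0.7092 = -0.9306

-0.931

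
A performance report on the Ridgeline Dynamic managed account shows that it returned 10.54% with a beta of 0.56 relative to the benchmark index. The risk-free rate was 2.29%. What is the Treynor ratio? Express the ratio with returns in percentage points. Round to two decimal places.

Treynor = (Rp − Rf) / β = (10.54% − 2.29%) / 0.56 = 8.25 / 0.56 = 14.7321

14.73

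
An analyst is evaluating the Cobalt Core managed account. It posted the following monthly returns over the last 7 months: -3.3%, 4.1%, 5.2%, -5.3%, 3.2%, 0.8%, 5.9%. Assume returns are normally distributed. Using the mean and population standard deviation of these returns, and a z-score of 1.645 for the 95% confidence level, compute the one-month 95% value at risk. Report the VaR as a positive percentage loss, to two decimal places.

5.08

Mean return r̄ = 10.60 / 7 = 1.5143%
Population std dev = √[112.4686 / 7] = 4.0084%
VaR = −(r̄ − z·σ) = −(1.5143 − 1.645 × 4.0084) = −(-5.0795) = 5.0795%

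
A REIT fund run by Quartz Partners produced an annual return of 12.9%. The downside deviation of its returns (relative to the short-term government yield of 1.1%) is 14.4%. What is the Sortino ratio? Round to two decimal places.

Sortino = (Rp − Rf) / σd = (12.9% − 1.1%) / 14.4% = 11.80% / 14.4% = 0.8194

0.82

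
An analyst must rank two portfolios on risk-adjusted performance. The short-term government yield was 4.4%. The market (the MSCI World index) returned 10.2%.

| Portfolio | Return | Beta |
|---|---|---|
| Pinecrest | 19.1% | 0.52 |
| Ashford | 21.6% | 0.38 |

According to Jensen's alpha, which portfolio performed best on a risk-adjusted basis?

Pinecrest: α = 19.1% − [4.4% + 0.52 × (10.2% − 4.4%)] = 11.684
Ashford: α = 21.6% − [4.4% + 0.38 × (10.2% − 4.4%)] = 14.996
Highest: Ashford (14.996).

Ashford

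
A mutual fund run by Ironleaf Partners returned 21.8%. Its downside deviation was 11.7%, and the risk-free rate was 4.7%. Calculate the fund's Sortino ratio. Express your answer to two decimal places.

Sortino = (Rp − Rf) / σd = (21.8% − 4.7%) / 11.7% = 17.10% / 11.7% = 1.4615

1.46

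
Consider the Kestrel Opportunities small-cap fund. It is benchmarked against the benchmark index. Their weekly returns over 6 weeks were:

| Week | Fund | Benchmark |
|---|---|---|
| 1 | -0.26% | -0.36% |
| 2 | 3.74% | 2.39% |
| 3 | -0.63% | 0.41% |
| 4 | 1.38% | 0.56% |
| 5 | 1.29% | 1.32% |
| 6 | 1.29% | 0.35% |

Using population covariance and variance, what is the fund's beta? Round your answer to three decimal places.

r̄p = 1.1350%,  r̄m = 0.7783%
Cov = Σ(rp − r̄p)(rm − r̄m) / 6 = 1.0668
Var(rm) = Σ(rm − r̄m)² / 6 = 0.7589
β = Cov / Var = 1.0668 / 0.7589 = 1.4057

1.406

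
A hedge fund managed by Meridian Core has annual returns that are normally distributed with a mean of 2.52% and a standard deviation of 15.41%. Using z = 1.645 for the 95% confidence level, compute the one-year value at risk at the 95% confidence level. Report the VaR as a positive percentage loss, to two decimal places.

VaR (as % loss) = −(μ − z·σ) = −(2.52% − 1.645 × 15.41%) = −(-22.82945%) = 22.82945%

22.83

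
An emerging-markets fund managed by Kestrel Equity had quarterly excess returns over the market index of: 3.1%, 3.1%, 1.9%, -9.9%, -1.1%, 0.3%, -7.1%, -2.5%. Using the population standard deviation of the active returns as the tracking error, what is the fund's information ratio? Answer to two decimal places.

-0.34

r̄ = (3.1 + 3.1 + 1.9 − 9.9 − 1.1 + 0.3 − 7.1 − 2.5) / 8 = -12.20 / 8 = -1.5250%
Population std dev = √[160.1950 / 8] = 4.4749%
IR = r̄ / tracking error = -1.5250 / 4.4749 = -0.3408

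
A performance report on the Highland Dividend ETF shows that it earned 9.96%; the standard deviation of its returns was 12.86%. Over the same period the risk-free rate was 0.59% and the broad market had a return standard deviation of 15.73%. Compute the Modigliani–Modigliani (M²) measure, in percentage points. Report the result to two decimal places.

Sharpe = (Rp − Rf) / σp = (9.96% − 0.59%) / 12.86% = 0.7286
M² = Rf + Sharpe × σm = 0.59% + 0.7286 × 15.73% = 12.0509%

12.05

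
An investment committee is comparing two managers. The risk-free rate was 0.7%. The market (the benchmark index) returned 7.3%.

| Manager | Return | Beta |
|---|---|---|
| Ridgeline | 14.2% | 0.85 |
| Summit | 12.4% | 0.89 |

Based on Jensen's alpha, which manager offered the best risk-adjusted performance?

Ridgeline

Ridgeline: α = 14.2% − [0.7% + 0.85 × (7.3% − 0.7%)] = 7.890
Summit: α = 12.4% − [0.7% + 0.89 × (7.3% − 0.7%)] = 5.826
Highest: Ridgeline (7.890).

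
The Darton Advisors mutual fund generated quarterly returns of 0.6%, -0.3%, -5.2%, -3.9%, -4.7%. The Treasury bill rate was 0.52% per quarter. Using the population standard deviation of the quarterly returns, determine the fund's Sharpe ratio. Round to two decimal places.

Mean return r̄ = -13.50 / 5 = -2.7000%
Σ(r − r̄)² = 28.3400; population σ = √(28.3400/5) = 2.3808%
Sharpe = (r̄ − rf) / σ = (-2.7000 − 0.52) / 2.3808 = -3.2200 / 2.3808 = -1.3525

-1.35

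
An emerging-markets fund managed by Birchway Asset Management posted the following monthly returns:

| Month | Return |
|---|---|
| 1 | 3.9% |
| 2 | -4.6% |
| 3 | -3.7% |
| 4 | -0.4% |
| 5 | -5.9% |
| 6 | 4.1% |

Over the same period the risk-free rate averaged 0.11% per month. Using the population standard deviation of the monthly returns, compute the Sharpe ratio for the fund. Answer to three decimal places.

r̄ = (3.9 − 4.6 − 3.7 − 0.4 − 5.9 + 4.1) / 6 = -6.60 / 6 = -1.1000%
Σ(r − r̄)² = (3.9 − (-1.1000))² + (-4.6 − (-1.1000))² + … = 94.5800
population σ = √(94.5800 / 6) = √15.7633 = 3.9703%
Sharpe = (r̄ − rf) / σ = (-1.1000 − 0.11) / 3.9703 = -1.2100 / 3.9703 = -0.3048

-0.305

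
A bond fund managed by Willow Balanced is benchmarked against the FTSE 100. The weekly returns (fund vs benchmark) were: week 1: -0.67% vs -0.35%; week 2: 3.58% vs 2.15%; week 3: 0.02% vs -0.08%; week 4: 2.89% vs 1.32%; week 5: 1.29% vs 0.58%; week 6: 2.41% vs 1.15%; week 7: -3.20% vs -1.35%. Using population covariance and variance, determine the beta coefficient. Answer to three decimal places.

r̄p = 0.9029%,  r̄m = 0.4886%
Cov = Σ(rp − r̄p)(rm − r̄m) / 7 = 2.3567
Var(rm) = Σ(rm − r̄m)² / 7 = 1.1863
β = Cov / Var = 2.3567 / 1.1863 = 1.9866

1.987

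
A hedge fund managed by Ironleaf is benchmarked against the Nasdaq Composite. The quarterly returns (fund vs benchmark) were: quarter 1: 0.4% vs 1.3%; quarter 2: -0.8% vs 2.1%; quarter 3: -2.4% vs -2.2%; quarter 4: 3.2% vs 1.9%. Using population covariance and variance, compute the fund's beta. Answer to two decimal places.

r̄p = 0.1000%,  r̄m = 0.7750%
Cov = Σ(rp − r̄p)(rm − r̄m) / 4 = 2.4725
Var(rm) = Σ(rm − r̄m)² / 4 = 3.0369
β = Cov / Var = 2.4725 / 3.0369 = 0.8142

0.81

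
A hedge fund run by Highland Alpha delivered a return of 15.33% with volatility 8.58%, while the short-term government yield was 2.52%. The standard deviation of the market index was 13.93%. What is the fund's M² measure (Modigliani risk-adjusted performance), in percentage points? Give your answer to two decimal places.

Sharpe = (Rp − Rf) / σp = (15.33% − 2.52%) / 8.58% = 1.4930
M² = Rf + Sharpe × σm = 2.52% + 1.4930 × 13.93% = 23.3175%

23.32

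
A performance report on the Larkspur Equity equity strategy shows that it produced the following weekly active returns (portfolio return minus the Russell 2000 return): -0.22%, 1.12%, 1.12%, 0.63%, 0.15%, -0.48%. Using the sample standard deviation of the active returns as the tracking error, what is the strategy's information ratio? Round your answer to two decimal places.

Mean return r̄ = 2.320 / 6 = 0.3867%
Σ(r − r̄)² = (-0.22 − 0.3867)² + (1.12 − 0.3867)² + … = 2.3099
sample σ = √(2.3099 / 5) = √0.4620 = 0.6797%
IR = r̄ / tracking error = 0.3867 / 0.6797 = 0.5689

0.57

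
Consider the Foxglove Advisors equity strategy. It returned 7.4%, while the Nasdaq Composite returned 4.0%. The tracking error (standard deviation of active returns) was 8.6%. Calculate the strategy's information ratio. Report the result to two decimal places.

IR = (Rp − Rb) / TE = (7.4% − 4.0%) / 8.6% = 3.40% / 8.6% = 0.3953

0.40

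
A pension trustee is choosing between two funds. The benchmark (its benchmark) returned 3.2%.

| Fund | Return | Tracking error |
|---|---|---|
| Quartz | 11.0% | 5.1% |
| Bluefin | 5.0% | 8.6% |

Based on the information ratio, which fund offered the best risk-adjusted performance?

Quartz: IR = (11.0% − 3.2%) / 5.1% = 1.529
Bluefin: IR = (5.0% − 3.2%) / 8.6% = 0.209
Highest: Quartz (1.529).

Quartz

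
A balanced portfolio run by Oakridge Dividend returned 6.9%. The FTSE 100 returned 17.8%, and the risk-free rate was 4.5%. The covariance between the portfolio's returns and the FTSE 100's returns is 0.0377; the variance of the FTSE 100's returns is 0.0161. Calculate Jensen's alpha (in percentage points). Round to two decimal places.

β = Cov / Var = 0.0377 / 0.0161 = 2.3416
E[R] = Rf + β(Rm − Rf) = 4.5% + 2.3416 × (17.8% − 4.5%) = 35.6433%
α = Rp − E[R] = 6.9% − 35.6433% = -28.7433

-28.74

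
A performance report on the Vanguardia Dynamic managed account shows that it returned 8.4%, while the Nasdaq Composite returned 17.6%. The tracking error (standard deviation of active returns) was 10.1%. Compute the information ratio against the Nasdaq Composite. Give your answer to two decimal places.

-0.91

IR = (Rp − Rb) / TE = (8.4% − 17.6%) / 10.1% = -9.20% / 10.1% = -0.9109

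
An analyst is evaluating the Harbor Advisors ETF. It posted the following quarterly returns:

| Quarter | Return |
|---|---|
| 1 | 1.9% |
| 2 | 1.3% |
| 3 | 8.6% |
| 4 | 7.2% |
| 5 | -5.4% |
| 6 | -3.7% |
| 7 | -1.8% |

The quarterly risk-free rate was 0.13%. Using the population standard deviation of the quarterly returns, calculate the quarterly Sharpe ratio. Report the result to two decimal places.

r̄ = (1.9 + 1.3 + 8.6 + 7.2 − 5.4 − 3.7 − 1.8) / 7 = 1.1571%
Population σ = √[Σ(r − r̄)² / 7] = √[167.8171 / 7] = √23.9739 = 4.8963%
Sharpe = (r̄ − rf) / σ = (1.1571 − 0.13) / 4.8963 = 1.0271 / 4.8963 = 0.2098

0.21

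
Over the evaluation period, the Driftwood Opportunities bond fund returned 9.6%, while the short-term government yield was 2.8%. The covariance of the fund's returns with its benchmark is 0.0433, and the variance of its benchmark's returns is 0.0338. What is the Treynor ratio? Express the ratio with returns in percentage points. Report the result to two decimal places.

β = Cov / Var = 0.0433 / 0.0338 = 1.2811
Treynor = (Rp − Rf) / β = (9.6% − 2.8%) / 1.2811 = 6.80 / 1.2811 = 5.3079

5.31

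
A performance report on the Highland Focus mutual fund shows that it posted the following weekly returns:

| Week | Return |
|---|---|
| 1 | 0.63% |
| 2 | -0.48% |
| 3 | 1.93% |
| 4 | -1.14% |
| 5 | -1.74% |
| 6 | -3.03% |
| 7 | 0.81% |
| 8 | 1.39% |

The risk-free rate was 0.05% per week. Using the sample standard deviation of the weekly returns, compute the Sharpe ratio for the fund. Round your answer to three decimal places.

-0.150

Mean return r̄ = -1.630 / 8 = -0.2038%
Sample σ = √[Σ(r − r̄)² / 7] = √[20.1164 / 7] = √2.8738 = 1.6952%
Sharpe = (r̄ − rf) / σ = (-0.2038 − 0.05) / 1.6952 = -0.2538 / 1.6952 = -0.1497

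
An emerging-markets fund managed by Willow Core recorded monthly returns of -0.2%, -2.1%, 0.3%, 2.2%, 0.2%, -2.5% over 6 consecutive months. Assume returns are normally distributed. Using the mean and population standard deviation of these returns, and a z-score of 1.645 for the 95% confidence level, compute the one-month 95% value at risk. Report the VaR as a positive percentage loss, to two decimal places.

2.95

r̄ = (-0.2 − 2.1 + 0.3 + 2.2 + 0.2 − 2.5) / 6 = -2.10 / 6 = -0.3500%
Population σ = √[Σ(r − r̄)² / 6] = √[14.9350 / 6] = √2.4892 = 1.5777%
VaR = −(r̄ − z·σ) = −(-0.3500 − 1.645 × 1.5777) = −(-2.9453) = 2.9453%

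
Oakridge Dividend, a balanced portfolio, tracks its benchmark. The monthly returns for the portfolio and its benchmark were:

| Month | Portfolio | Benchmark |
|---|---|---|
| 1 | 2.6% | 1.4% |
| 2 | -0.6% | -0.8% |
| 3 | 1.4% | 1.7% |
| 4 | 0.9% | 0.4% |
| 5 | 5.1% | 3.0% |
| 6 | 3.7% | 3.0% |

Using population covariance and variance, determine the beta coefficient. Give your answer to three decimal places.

r̄p = 2.1833%,  r̄m = 1.4500%
Cov = Σ(rp − r̄p)(rm − r̄m) / 6 = 2.3775
Var(rm) = Σ(rm − r̄m)² / 6 = 1.8392
β = Cov / Var = 2.3775 / 1.8392 = 1.2927

1.293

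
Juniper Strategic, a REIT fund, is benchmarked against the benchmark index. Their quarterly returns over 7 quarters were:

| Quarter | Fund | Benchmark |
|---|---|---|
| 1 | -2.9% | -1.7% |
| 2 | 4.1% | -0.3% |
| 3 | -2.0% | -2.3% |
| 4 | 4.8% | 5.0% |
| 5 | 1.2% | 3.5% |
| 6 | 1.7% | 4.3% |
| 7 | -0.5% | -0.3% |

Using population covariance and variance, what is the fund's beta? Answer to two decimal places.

0.67

r̄p = 0.9143%,  r̄m = 1.1714%
Cov = Σ(rp − r̄p)(rm − r̄m) / 7 = 5.2090
Var(rm) = Σ(rm − r̄m)² / 7 = 7.7849
β = Cov / Var = 5.2090 / 7.7849 = 0.6691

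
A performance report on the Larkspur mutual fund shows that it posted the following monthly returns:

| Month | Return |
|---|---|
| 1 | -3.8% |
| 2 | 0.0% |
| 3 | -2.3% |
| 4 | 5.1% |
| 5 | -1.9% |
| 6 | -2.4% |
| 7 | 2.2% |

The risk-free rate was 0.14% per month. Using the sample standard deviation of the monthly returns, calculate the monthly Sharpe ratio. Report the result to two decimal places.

-0.19

Mean return r̄ = -3.10 / 7 = -0.4429%
Σ(r − r̄)² = (-3.8 − (-0.4429))² + (0 − (-0.4429))² + (-2.3 − (-0.4429))² + … = 58.5771
sample σ = √(58.5771 / 6) = √9.7629 = 3.1246%
Sharpe = (r̄ − rf) / σ = (-0.4429 − 0.14) / 3.1246 = -0.5829 / 3.1246 = -0.1866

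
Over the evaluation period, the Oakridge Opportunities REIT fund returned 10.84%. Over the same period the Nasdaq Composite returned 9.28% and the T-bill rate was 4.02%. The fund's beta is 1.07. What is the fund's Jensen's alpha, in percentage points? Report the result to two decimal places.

1.19

CAPM expected return = Rf + β(Rm − Rf) = 4.02% + 1.07 × (9.28% − 4.02%) = 4.02 + 1.07 × 5.26 = 9.6482%
Jensen's α = Rp − E[R] = 10.84% − 9.6482% = 1.1918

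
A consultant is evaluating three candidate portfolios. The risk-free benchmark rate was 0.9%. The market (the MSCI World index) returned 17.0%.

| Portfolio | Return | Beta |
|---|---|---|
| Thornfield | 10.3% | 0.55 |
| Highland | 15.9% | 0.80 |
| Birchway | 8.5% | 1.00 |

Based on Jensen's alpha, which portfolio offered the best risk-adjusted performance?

Highland

Thornfield: α = 10.3% − [0.9% + 0.55 × (17.0% − 0.9%)] = 0.545
Highland: α = 15.9% − [0.9% + 0.80 × (17.0% − 0.9%)] = 2.120
Birchway: α = 8.5% − [0.9% + 1.00 × (17.0% − 0.9%)] = -8.500
Highest: Highland (2.120).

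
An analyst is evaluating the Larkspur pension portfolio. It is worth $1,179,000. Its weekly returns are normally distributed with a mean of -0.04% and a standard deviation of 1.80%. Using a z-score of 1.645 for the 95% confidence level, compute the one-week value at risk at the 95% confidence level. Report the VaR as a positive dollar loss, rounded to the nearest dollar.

$35,382

Return at the 95% tail: μ − z·σ = -0.04% − 1.645 × 1.80% = -0.04 − 2.9610 = -3.0010%
VaR = −(-3.0010%) × $1,179,000 = 3.0010% × $1,179,000 = $35,382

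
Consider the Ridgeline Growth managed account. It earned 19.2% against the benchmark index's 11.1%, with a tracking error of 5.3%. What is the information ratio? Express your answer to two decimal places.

IR = (Rp − Rb) / TE = (19.2% − 11.1%) / 5.3% = 8.10% / 5.3% = 1.5283

1.53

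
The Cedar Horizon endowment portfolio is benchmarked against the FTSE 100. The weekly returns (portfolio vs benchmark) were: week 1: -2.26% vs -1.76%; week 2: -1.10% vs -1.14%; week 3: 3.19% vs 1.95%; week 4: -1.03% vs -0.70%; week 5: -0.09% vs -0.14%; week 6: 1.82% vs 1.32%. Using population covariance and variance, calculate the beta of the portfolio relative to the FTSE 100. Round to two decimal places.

1.40

r̄p = 0.0883%,  r̄m = -0.0783%
Cov = Σ(rp − r̄p)(rm − r̄m) / 6 = 2.4383
Var(rm) = Σ(rm − r̄m)² / 6 = 1.7358
β = Cov / Var = 2.4383 / 1.7358 = 1.4047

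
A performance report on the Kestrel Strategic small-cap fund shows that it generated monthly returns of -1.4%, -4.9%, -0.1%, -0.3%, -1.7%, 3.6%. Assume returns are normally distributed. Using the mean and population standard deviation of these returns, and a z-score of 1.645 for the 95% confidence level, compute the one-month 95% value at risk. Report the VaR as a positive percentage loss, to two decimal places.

r̄ = (-1.4 − 4.9 − 0.1 − 0.3 − 1.7 + 3.6) / 6 = -4.80 / 6 = -0.8000%
Population σ = √[Σ(r − r̄)² / 6] = √[38.0800 / 6] = √6.3467 = 2.5193%
VaR = −(r̄ − z·σ) = −(-0.8000 − 1.645 × 2.5193) = −(-4.9442) = 4.9442%

4.94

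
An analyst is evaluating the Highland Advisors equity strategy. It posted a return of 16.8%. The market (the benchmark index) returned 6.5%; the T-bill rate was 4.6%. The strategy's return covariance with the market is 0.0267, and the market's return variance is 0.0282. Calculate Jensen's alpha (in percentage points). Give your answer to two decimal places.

10.40

β = Cov / Var = 0.0267 / 0.0282 = 0.9468
E[R] = Rf + β(Rm − Rf) = 4.6% + 0.9468 × (6.5% − 4.6%) = 6.3989%
α = Rp − E[R] = 16.8% − 6.3989% = 10.4011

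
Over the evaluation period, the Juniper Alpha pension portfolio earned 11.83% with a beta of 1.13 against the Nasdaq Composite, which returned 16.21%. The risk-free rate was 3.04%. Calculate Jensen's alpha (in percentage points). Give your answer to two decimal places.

CAPM expected return = Rf + β(Rm − Rf) = 3.04% + 1.13 × (16.21% − 3.04%) = 3.04 + 1.13 × 13.17 = 17.9221%
Jensen's α = Rp − E[R] = 11.83% − 17.9221% = -6.0921

-6.09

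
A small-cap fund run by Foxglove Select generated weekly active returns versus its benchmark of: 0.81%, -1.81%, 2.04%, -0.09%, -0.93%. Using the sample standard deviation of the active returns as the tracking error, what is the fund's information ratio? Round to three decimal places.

0.003

r̄ = (0.81 − 1.81 + 2.04 − 0.09 − 0.93) / 5 = 0.0040%
Σ(r − r̄)² = 8.9667; sample σ = √(8.9667/4) = 1.4972%
IR = r̄ / tracking error = 0.0040 / 1.4972 = 0.0027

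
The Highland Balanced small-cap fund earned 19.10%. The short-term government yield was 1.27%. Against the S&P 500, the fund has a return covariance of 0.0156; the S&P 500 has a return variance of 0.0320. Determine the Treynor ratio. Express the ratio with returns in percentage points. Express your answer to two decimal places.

β = Cov / Var = 0.0156 / 0.0320 = 0.4875
Treynor = (Rp − Rf) / β = (19.10% − 1.27%) / 0.4875 = 17.83 / 0.4875 = 36.5744

36.57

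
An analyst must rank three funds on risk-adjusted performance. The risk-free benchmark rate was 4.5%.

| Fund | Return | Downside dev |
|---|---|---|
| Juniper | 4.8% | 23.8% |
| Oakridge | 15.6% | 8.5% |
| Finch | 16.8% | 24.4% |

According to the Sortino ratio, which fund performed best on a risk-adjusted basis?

Oakridge

Juniper: Sortino ratio = (4.8% − 4.5%) / 23.8% = 0.013
Oakridge: Sortino ratio = (15.6% − 4.5%) / 8.5% = 1.306
Finch: Sortino ratio = (16.8% − 4.5%) / 24.4% = 0.504
Highest: Oakridge (1.306).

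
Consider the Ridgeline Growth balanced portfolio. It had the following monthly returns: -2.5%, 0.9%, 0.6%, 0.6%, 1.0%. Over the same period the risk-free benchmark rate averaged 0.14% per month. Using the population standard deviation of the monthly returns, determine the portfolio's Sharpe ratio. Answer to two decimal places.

-0.02

Mean return r̄ = 0.60 / 5 = 0.1200%
Population std dev = √[8.7080 / 5] = 1.3197%
Sharpe = (r̄ − rf) / σ = (0.1200 − 0.14) / 1.3197 = -0.0200 / 1.3197 = -0.0152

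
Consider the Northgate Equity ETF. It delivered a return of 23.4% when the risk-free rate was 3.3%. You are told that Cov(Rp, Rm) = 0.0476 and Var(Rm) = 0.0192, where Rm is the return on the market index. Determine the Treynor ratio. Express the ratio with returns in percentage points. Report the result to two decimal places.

8.11

β = Cov / Var = 0.0476 / 0.0192 = 2.4792
Treynor = (Rp − Rf) / β = (23.4% − 3.3%) / 2.4792 = 20.10 / 2.4792 = 8.1075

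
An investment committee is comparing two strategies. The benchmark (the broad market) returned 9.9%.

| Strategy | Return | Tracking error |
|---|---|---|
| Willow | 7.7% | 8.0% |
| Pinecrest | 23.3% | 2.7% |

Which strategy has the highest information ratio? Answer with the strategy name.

Willow: IR = (7.7% − 9.9%) / 8.0% = -0.275
Pinecrest: IR = (23.3% − 9.9%) / 2.7% = 4.963
Highest: Pinecrest (4.963).

Pinecrest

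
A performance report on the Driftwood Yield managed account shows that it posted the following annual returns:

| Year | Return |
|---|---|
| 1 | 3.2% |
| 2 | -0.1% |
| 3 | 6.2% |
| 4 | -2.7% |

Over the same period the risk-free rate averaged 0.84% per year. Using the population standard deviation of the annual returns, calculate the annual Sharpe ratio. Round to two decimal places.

r̄ = (3.2 − 0.1 + 6.2 − 2.7) / 4 = 1.6500%
Population σ = √[Σ(r − r̄)² / 4] = √[45.0900 / 4] = √11.2725 = 3.3575%
Sharpe = (r̄ − rf) / σ = (1.6500 − 0.84) / 3.3575 = 0.8100 / 3.3575 = 0.2413

0.24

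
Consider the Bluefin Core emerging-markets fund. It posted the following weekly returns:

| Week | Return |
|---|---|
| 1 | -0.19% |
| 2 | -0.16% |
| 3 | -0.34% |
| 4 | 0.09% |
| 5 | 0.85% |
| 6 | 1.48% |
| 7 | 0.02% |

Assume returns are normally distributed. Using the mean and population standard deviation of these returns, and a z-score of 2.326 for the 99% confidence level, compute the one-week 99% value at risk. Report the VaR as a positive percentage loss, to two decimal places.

r̄ = (-0.19 − 0.16 − 0.34 + 0.09 + 0.85 + 1.48 + 0.02) / 7 = 1.750 / 7 = 0.2500%
Σ(r − r̄)² = 2.6612; population σ = √(2.6612/7) = 0.6166%
VaR = −(r̄ − z·σ) = −(0.2500 − 2.326 × 0.6166) = −(-1.1842) = 1.1842%

1.18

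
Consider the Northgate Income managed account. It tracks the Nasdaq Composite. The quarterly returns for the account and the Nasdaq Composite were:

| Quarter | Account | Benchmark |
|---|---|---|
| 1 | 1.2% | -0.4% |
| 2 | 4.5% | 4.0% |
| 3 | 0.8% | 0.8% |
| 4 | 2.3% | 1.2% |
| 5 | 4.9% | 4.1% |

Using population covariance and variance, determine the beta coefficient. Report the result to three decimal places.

r̄p = 2.7400%,  r̄m = 1.9400%
Cov = Σ(rp − r̄p)(rm − r̄m) / 5 = 2.8864
Var(rm) = Σ(rm − r̄m)² / 5 = 3.2464
β = Cov / Var = 2.8864 / 3.2464 = 0.8891

0.889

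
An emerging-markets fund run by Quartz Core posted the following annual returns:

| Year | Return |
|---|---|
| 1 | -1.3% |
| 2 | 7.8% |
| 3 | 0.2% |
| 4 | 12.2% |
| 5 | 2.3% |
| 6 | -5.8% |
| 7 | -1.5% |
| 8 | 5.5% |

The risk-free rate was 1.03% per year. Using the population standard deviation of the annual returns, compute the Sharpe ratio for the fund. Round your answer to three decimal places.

Mean return r̄ = 19.40 / 8 = 2.4250%
Population std dev = √[235.7950 / 8] = 5.4290%
Sharpe = (r̄ − rf) / σ = (2.4250 − 1.03) / 5.4290 = 1.3950 / 5.4290 = 0.2570

0.257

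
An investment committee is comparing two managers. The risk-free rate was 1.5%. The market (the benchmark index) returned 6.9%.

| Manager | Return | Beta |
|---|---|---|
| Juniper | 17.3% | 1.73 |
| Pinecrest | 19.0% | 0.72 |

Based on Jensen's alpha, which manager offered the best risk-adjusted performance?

Pinecrest

Juniper: α = 17.3% − [1.5% + 1.73 × (6.9% − 1.5%)] = 6.458
Pinecrest: α = 19.0% − [1.5% + 0.72 × (6.9% − 1.5%)] = 13.612
Highest: Pinecrest (13.612).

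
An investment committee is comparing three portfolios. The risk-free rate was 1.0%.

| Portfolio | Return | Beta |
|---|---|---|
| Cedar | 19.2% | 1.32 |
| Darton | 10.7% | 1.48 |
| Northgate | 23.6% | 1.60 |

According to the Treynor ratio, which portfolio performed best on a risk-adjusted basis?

Cedar: Treynor = (19.2% − 1.0%) / 1.32 = 13.788
Darton: Treynor = (10.7% − 1.0%) / 1.48 = 6.554
Northgate: Treynor = (23.6% − 1.0%) / 1.60 = 14.125
Highest: Northgate (14.125).

Northgate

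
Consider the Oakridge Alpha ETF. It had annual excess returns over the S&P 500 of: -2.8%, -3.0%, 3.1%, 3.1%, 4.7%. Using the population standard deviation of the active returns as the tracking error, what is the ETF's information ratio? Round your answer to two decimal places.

0.31

Mean return r̄ = 5.10 / 5 = 1.0200%
Σ(r − r̄)² = (-2.8 − 1.0200)² + (-3 − 1.0200)² + … = 52.9480
population σ = √(52.9480 / 5) = √10.5896 = 3.2542%
IR = r̄ / tracking error = 1.0200 / 3.2542 = 0.3134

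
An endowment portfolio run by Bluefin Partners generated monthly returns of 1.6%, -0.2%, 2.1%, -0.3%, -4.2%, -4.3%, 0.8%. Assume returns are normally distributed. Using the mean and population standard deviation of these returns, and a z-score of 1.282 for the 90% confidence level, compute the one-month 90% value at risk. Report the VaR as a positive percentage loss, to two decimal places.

3.74

Mean return r̄ = -4.50 / 7 = -0.6429%
Σ(r − r̄)² = 40.9771; population σ = √(40.9771/7) = 2.4195%
VaR = −(r̄ − z·σ) = −(-0.6429 − 1.282 × 2.4195) = −(-3.7447) = 3.7447%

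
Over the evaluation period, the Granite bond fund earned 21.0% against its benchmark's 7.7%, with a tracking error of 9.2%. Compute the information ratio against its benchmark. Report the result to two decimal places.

1.45

IR = (Rp − Rb) / TE = (21.0% − 7.7%) / 9.2% = 13.30% / 9.2% = 1.4457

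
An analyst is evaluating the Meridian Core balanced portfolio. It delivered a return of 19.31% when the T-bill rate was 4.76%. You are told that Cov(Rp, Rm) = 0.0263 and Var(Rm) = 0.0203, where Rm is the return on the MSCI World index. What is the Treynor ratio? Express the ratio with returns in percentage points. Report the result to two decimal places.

11.23

β = Cov / Var = 0.0263 / 0.0203 = 1.2956
Treynor = (Rp − Rf) / β = (19.31% − 4.76%) / 1.2956 = 14.55 / 1.2956 = 11.2303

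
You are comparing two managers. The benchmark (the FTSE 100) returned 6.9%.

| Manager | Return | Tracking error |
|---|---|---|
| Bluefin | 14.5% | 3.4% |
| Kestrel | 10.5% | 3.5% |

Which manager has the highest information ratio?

Bluefin: IR = (14.5% − 6.9%) / 3.4% = 2.235
Kestrel: IR = (10.5% − 6.9%) / 3.5% = 1.029
Highest: Bluefin (2.235).

Bluefin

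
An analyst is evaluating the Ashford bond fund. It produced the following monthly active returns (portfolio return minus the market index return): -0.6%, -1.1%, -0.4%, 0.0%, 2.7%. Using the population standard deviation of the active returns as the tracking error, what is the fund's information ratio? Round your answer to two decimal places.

Mean return r̄ = 0.60 / 5 = 0.1200%
Σ(r − r̄)² = (-0.6 − 0.1200)² + (-1.1 − 0.1200)² + … = 8.9480
population σ = √(8.9480 / 5) = √1.7896 = 1.3378%
IR = r̄ / tracking error = 0.1200 / 1.3378 = 0.0897

0.09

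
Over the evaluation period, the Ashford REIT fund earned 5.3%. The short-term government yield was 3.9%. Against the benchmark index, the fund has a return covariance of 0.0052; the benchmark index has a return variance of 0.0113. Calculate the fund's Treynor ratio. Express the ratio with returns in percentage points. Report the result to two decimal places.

3.04

β = Cov / Var = 0.0052 / 0.0113 = 0.4602
Treynor = (Rp − Rf) / β = (5.3% − 3.9%) / 0.4602 = 1.40 / 0.4602 = 3.0422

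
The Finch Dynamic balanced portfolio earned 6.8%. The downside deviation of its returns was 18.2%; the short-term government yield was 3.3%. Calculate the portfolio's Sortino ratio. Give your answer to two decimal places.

0.19

Sortino = (Rp − Rf) / σd = (6.8% − 3.3%) / 18.2% = 3.50% / 18.2% = 0.1923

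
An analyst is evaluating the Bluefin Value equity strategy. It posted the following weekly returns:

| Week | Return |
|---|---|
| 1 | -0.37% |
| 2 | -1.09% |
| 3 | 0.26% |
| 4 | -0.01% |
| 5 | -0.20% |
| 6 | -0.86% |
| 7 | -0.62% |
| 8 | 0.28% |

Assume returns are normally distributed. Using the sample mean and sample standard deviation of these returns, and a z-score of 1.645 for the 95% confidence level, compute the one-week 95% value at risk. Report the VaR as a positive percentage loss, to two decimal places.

Mean return r̄ = -2.610 / 8 = -0.3263%
Σ(r − r̄)² = (-0.37 − (-0.3263))² + (-1.09 − (-0.3263))² + (0.26 − (-0.3263))² + … = 1.7836
σ = √[1.7836 / 7] = 0.5048%
VaR = −(r̄ − z·σ) = −(-0.3263 − 1.645 × 0.5048) = −(-1.1567) = 1.1567%

1.16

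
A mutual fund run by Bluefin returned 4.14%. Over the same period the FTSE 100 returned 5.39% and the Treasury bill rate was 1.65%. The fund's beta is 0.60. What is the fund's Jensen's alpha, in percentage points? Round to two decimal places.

CAPM expected return = Rf + β(Rm − Rf) = 1.65% + 0.60 × (5.39% − 1.65%) = 1.65 + 0.60 × 3.74 = 3.8940%
Jensen's α = Rp − E[R] = 4.14% − 3.8940% = 0.2460

0.25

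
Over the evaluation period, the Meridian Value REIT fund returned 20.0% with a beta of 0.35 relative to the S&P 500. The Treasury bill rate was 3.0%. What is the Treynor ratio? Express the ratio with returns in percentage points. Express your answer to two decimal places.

48.57

Treynor = (Rp − Rf) / β = (20.0% − 3.0%) / 0.35 = 17.00 / 0.35 = 48.5714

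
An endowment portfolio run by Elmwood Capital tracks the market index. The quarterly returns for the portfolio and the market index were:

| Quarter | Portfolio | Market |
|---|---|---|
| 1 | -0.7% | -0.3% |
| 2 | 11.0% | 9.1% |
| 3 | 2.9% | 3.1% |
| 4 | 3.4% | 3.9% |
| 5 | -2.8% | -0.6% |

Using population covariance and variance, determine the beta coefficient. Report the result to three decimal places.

r̄p = 2.7600%,  r̄m = 3.0400%
Cov = Σ(rp − r̄p)(rm − r̄m) / 5 = 16.4576
Var(rm) = Σ(rm − r̄m)² / 5 = 12.3744
β = Cov / Var = 16.4576 / 12.3744 = 1.3300

1.330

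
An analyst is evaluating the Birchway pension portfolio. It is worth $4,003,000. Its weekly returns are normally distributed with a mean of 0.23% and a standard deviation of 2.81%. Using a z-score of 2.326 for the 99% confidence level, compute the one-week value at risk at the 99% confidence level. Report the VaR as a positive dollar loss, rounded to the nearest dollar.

$252,432

Return at the 99% tail: μ − z·σ = 0.23% − 2.326 × 2.81% = 0.23 − 6.53606 = -6.30606%
VaR = −(-6.30606%) × $4,003,000 = 6.30606% × $4,003,000 = $252,432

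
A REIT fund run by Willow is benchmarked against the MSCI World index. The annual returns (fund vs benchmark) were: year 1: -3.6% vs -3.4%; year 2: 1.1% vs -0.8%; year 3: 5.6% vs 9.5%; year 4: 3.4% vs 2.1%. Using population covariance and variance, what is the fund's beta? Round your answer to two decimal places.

r̄p = 1.6250%,  r̄m = 1.8500%
Cov = Σ(rp − r̄p)(rm − r̄m) / 4 = 14.9188
Var(rm) = Σ(rm − r̄m)² / 4 = 23.2925
β = Cov / Var = 14.9188 / 23.2925 = 0.6405

0.64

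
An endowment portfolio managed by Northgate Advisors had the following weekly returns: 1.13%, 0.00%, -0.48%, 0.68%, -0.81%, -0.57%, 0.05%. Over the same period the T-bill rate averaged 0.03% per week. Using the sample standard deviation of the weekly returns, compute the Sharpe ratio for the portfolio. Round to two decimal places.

-0.04

Mean return r̄ = -0.000 / 7 = 0.0000%
Sample σ = √[Σ(r − r̄)² / 6] = √[2.9532 / 6] = √0.4922 = 0.7016%
Sharpe = (r̄ − rf) / σ = (0.0000 − 0.03) / 0.7016 = -0.0300 / 0.7016 = -0.0428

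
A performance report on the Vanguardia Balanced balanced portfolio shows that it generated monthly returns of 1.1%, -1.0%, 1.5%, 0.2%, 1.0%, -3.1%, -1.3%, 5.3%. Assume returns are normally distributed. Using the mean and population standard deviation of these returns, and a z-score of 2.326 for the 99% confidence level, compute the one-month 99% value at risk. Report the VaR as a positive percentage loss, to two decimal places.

r̄ = (1.1 − 1 + 1.5 + 0.2 + 1 − 3.1 − 1.3 + 5.3) / 8 = 3.70 / 8 = 0.4625%
Σ(r − r̄)² = (1.1 − 0.4625)² + (-1 − 0.4625)² + (1.5 − 0.4625)² + … = 43.1788
population σ = √(43.1788 / 8) = √5.3974 = 2.3232%
VaR = −(r̄ − z·σ) = −(0.4625 − 2.326 × 2.3232) = −(-4.9413) = 4.9413%

4.94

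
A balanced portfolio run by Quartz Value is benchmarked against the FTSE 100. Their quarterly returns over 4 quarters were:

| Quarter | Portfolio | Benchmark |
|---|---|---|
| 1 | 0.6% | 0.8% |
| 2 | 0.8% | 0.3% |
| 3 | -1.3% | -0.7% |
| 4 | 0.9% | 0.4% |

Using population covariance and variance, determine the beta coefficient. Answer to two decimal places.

1.47

r̄p = 0.2500%,  r̄m = 0.2000%
Cov = Σ(rp − r̄p)(rm − r̄m) / 4 = 0.4475
Var(rm) = Σ(rm − r̄m)² / 4 = 0.3050
β = Cov / Var = 0.4475 / 0.3050 = 1.4672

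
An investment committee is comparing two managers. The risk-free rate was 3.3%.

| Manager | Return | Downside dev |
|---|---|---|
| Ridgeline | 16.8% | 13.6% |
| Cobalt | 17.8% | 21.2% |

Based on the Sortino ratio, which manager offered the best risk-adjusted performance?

Ridgeline: Sortino ratio = (16.8% − 3.3%) / 13.6% = 0.993
Cobalt: Sortino ratio = (17.8% − 3.3%) / 21.2% = 0.684
Highest: Ridgeline (0.993).

Ridgeline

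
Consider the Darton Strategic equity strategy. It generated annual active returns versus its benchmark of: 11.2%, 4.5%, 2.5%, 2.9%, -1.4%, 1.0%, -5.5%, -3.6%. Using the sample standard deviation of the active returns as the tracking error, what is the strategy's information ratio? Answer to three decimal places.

Mean return r̄ = 11.60 / 8 = 1.4500%
Σ(r − r̄)² = (11.2 − 1.4500)² + (4.5 − 1.4500)² + … = 189.7000
σ = √[189.7000 / 7] = 5.2058%
IR = r̄ / tracking error = 1.4500 / 5.2058 = 0.2785

0.279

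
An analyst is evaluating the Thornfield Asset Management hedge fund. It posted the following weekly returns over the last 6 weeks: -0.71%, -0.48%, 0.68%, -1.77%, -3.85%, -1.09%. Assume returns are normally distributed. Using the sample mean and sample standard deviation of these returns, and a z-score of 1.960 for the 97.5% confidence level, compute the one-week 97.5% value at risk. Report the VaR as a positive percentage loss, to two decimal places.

4.20

r̄ = (-0.71 − 0.48 + 0.68 − 1.77 − 3.85 − 1.09) / 6 = -7.220 / 6 = -1.2033%
Sample std dev = √[11.6523 / 5] = 1.5266%
VaR = −(r̄ − z·σ) = −(-1.2033 − 1.960 × 1.5266) = −(-4.1954) = 4.1954%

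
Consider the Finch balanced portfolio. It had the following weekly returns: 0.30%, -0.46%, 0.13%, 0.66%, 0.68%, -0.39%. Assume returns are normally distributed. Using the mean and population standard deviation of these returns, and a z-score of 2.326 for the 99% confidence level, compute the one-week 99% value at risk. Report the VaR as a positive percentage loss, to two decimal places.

Mean return r̄ = 0.920 / 6 = 0.1533%
Σ(r − r̄)² = 1.2275; population σ = √(1.2275/6) = 0.4523%
VaR = −(r̄ − z·σ) = −(0.1533 − 2.326 × 0.4523) = −(-0.8987) = 0.8987%

0.90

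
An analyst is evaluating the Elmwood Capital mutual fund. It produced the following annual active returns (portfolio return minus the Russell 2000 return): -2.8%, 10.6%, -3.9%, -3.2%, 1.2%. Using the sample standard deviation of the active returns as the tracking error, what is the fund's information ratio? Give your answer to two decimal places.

Mean return μ = 1.90 / 5 = 0.3800%
Σ(r − μ)² = 146.3680; sample σ = √(146.3680/4) = 6.0491%
IR = μ / tracking error = 0.3800 / 6.0491 = 0.0628

0.06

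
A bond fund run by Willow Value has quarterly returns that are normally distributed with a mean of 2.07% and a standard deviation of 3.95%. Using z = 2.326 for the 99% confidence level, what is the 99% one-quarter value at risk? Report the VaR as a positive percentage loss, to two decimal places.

VaR (as % loss) = −(μ − z·σ) = −(2.07% − 2.326 × 3.95%) = −(-7.1177%) = 7.1177%

7.12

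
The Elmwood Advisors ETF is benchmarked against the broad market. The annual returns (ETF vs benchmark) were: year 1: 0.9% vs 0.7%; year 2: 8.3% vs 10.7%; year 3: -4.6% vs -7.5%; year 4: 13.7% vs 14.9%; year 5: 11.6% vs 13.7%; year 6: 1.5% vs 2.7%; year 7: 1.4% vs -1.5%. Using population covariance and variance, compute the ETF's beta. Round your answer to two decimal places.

0.77

r̄p = 4.6857%,  r̄m = 4.8143%
Cov = Σ(rp − r̄p)(rm − r̄m) / 7 = 47.2902
Var(rm) = Σ(rm − r̄m)² / 7 = 61.1755
β = Cov / Var = 47.2902 / 61.1755 = 0.7730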